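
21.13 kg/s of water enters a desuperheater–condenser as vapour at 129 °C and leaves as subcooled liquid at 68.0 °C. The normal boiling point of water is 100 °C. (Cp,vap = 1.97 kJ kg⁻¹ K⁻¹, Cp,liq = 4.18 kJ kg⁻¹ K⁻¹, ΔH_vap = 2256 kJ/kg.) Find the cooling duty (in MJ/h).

vapour 129→100 °C: -57.13 kJ/kg
condensation at 100 °C: -2256 kJ/kg
liquid 100→68.0 °C: -133.76 kJ/kg
Δh = -57.13 + -2256 + -133.76 = -2446.9 kJ/kg
Q = ṁ·Δh = 21.13 kg/s × -2446.9 kJ/kg = -51703 kJ/s
|Q| = 51703 kW = 186130 MJ/h

Q_c = 186000 MJ/h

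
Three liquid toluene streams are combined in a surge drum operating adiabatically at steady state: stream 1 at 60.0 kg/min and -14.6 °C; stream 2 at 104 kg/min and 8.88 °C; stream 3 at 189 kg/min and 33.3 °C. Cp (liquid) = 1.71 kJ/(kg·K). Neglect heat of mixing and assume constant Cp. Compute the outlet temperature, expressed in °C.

No heat crosses the boundary, so H_out = H_in.
T_out = Σ ṁᵢCp,ᵢTᵢ / Σ ṁᵢCp,ᵢ
      = 10843 / 603.63 = 17.964 °C

T_out = 18.0 °C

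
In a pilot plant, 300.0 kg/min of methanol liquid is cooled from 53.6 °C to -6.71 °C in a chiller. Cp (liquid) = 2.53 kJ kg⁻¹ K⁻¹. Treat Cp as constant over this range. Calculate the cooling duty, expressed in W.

Q = ṁ·Cp·ΔT = 300.0 × 2.53 × (-6.71 − 53.6) = -45775 kJ/min
Converting: 45775 / 60 s = 762.92 kW
Cooling duty = 762920 W

Q_c = 763000 W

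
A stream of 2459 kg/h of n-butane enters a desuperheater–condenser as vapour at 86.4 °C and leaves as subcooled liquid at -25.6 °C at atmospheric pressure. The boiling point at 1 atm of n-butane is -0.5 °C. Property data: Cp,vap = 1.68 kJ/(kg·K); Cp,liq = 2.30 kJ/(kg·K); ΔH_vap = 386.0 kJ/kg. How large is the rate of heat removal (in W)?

vapour 86.4→-0.5 °C: -145.99 kJ/kg
condensation at -0.5 °C: -386 kJ/kg
liquid -0.5→-25.6 °C: -57.73 kJ/kg
Δh = -145.99 + -386 + -57.73 = -589.72 kJ/kg
Q = ṁ·Δh = 2459 kg/h × -589.72 kJ/kg = -1.4501e+06 kJ/h
|Q| = 402.81 kW = 402810 W

Q_c = 403000 W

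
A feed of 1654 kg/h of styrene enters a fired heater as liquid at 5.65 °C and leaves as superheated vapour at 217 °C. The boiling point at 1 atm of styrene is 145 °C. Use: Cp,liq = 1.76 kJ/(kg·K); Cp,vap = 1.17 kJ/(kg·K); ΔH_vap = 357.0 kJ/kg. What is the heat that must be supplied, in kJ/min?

liquid 5.65→145 °C: 245.26 kJ/kg
vaporisation at 145 °C: 357 kJ/kg
vapour 145→217 °C: 84.24 kJ/kg
Δh = 245.26 + 357 + 84.24 = 686.5 kJ/kg
Q = ṁ·Δh = 1654 kg/h × 686.5 kJ/kg = 1.1355e+06 kJ/h
|Q| = 315.41 kW = 18924 kJ/min

Q = 18900 kJ/min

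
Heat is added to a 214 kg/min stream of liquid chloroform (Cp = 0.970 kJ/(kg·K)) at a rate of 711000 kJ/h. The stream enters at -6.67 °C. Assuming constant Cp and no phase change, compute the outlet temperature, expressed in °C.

T_out = 50.4 °C

Q = 711000 kJ/h = 11850 kJ/min
ΔT = Q/(ṁ·Cp) = 11850/(214×0.970) = 57.086 K
T_out = -6.67 + 57.086 = 50.416 °C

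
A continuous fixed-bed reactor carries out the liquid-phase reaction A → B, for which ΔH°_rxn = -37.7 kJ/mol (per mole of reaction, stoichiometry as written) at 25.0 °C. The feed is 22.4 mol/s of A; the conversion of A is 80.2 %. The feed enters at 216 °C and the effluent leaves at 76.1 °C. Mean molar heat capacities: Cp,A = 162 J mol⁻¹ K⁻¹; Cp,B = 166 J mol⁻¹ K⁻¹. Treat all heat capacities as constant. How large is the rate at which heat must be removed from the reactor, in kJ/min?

Extent of reaction ξ = 0.802 × 22.4 = 17.965 mol/s
Reaction term: ξ·ΔH°_rxn = 17.965 × -37.7 = -677.27 kJ/s
Sensible, feed 216→25 °C: -693.1 kJ/s
Outlet flows (mol/s): A 4.4352, B 17.965
Sensible, products 25→76.1 °C: 189.1 kJ/s
Q = ΔH = -1181.3 kJ/s = -1181.3 kW
Heat removed = 70876 kJ/min

Q_out = 70900 kJ/min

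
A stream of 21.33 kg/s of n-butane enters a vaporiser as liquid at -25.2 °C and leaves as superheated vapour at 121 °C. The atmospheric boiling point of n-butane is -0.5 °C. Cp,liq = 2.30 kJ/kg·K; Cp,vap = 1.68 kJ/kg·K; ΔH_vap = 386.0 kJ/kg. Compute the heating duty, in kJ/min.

Q = 828000 kJ/min

liquid -25.2→-0.5 °C: 56.81 kJ/kg
vaporisation at -0.5 °C: 386 kJ/kg
vapour -0.5→121 °C: 204.12 kJ/kg
Δh = 56.81 + 386 + 204.12 = 646.93 kJ/kg
Q = ṁ·Δh = 21.33 kg/s × 646.93 kJ/kg = 13799 kJ/s
|Q| = 13799 kW = 827940 kJ/min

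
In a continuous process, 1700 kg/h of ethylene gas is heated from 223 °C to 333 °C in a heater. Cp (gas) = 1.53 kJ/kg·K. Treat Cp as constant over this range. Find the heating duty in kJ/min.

Q = ṁ·Cp·ΔT = 1700 × 1.53 × (333 − 223) = 286110 kJ/h
Converting: 286110 / 3600 s = 79.475 kW
Heating duty = 4768.5 kJ/min

Q = 4770 kJ/min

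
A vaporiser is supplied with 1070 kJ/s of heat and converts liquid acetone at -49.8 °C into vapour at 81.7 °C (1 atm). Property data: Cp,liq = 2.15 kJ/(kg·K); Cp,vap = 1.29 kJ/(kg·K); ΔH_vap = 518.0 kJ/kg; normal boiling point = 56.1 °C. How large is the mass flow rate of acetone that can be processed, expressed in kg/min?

ṁ = 82.4 kg/min

Δh = 2.15×(56.1−-49.8) + 518.0 + 1.29×(81.7−56.1) = 778.71 kJ/kg
Q = 1070 kJ/s = 1070 kJ/s = 64200 kJ/min
ṁ = Q/Δh = 64200 / 778.71 = 82.444 kg/min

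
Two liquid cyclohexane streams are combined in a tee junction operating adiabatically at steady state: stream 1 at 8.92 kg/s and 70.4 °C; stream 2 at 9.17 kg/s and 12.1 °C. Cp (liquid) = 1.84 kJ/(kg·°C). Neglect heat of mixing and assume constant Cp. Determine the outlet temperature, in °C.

No heat crosses the boundary, so H_out = H_in.
Σ ṁᵢCp,ᵢTᵢ = 8.92×1.84×70.4 + 9.17×1.84×12.1 = 1359.6
Σ ṁᵢCp,ᵢ = 8.92×1.84 + 9.17×1.84 = 33.286
T_out = 1359.6 / 33.286 = 40.847 °C

T_out = 40.8 °C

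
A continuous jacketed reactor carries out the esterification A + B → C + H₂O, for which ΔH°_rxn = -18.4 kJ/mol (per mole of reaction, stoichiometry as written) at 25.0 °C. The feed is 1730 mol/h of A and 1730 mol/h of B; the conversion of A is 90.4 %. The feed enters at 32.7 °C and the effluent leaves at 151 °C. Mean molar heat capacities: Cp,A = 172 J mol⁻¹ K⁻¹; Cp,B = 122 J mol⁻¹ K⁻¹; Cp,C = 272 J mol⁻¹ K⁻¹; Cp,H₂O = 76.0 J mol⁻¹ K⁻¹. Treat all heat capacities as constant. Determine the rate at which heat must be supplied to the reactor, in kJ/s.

Q_in = 11.7 kJ/s

Extent of reaction ξ = 0.904 × 1730 = 1563.9 mol/h
Reaction term: ξ·ΔH°_rxn = 1563.9 × -18.4 = -28776 kJ/h
Sensible, feed 32.7→25 °C: -3916.4 kJ/h
Outlet flows (mol/h): A 166.08, B 166.08, C 1563.9, H₂O 1563.9
Sensible, products 25→151 °C: 74727 kJ/h
Q = ΔH = 42035 kJ/h = 11.676 kW
Heat supplied = 11.676 kJ/s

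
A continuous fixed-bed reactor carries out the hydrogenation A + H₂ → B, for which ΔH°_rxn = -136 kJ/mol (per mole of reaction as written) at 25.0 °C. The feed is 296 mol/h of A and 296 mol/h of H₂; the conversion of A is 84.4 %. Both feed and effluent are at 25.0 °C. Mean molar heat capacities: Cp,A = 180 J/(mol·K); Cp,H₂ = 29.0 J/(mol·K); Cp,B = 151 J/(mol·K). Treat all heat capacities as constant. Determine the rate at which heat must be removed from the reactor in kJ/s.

Q_out = 9.44 kJ/s

Extent of reaction ξ = 0.844 × 296 = 249.82 mol/h
Reaction term: ξ·ΔH°_rxn = 249.82 × -136 = -33976 kJ/h
Q = ΔH = -33976 kJ/h = -9.4378 kW
Heat removed = 9.4378 kJ/s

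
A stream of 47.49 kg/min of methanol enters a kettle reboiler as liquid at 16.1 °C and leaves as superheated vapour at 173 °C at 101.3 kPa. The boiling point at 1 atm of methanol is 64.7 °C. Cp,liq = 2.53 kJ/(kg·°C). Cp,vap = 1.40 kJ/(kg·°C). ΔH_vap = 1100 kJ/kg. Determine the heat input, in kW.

Q = 1090 kW

liquid 16.1→64.7 °C: 122.96 kJ/kg
vaporisation at 64.7 °C: 1100 kJ/kg
vapour 64.7→173 °C: 151.62 kJ/kg
Δh = 122.96 + 1100 + 151.62 = 1374.6 kJ/kg
Q = ṁ·Δh = 47.49 kg/min × 1374.6 kJ/kg = 65279 kJ/min
|Q| = 1088 kW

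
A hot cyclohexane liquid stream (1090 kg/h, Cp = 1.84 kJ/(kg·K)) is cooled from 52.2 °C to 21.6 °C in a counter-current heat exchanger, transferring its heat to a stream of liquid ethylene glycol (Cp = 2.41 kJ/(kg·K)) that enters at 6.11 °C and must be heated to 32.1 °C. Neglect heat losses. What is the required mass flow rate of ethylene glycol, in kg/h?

ṁ_c = 980 kg/h

Heat released by hot stream: Q = 1090 × 1.84 × (52.2 − 21.6) = 61371 kJ/h
Energy balance on cold side (adiabatic exchanger): Q = ṁ_c·Cp_c·(T_c,out − T_c,in)
ṁ_c = 61371 / [2.41 × (32.1 − 6.11)] = 979.81 kg/h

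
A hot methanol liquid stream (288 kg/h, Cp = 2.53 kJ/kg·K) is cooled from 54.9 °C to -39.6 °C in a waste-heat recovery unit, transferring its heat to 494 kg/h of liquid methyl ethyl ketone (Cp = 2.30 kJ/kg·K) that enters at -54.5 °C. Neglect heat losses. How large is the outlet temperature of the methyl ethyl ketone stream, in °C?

T_c,out = 6.10 °C

Heat released by hot stream: Q = 288 × 2.53 × (54.9 − -39.6) = 68856 kJ/h
Energy balance on cold side (adiabatic exchanger): Q = ṁ_c·Cp_c·(T_c,out − T_c,in)
T_c,out = -54.5 + 68856/(494 × 2.30) = 6.1024 °C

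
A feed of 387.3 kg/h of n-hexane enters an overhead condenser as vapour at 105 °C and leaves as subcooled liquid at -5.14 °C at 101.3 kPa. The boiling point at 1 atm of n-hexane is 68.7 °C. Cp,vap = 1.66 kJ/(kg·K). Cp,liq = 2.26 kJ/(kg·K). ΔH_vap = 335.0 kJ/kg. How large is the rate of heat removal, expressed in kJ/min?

vapour 105→68.7 °C: -60.258 kJ/kg
condensation at 68.7 °C: -335 kJ/kg
liquid 68.7→-5.14 °C: -166.88 kJ/kg
Δh = -60.258 + -335 + -166.88 = -562.14 kJ/kg
Q = ṁ·Δh = 387.3 kg/h × -562.14 kJ/kg = -217720 kJ/h
|Q| = 60.477 kW = 3628.6 kJ/min

Q_c = 3630 kJ/min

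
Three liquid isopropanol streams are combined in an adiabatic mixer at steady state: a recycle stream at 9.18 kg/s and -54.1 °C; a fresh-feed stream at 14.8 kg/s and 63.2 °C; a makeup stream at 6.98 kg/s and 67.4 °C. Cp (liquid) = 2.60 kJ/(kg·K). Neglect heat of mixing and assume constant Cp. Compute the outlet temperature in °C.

T_out = 29.4 °C

Adiabatic, steady state ⇒ Σ ṁᵢCp,ᵢ(T_out − Tᵢ) = 0
T_out = Σ ṁᵢCp,ᵢTᵢ / Σ ṁᵢCp,ᵢ
      = 2363.9 / 80.496 = 29.366 °C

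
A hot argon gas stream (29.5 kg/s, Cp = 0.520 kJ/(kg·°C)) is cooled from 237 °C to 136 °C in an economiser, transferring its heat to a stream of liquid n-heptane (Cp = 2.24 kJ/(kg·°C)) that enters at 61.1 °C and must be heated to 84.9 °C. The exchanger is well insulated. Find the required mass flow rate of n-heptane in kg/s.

Heat released by hot stream: Q = 29.5 × 0.520 × (237 − 136) = 1549.3 kJ/s
Energy balance on cold side (adiabatic exchanger): Q = ṁ_c·Cp_c·(T_c,out − T_c,in)
ṁ_c = 1549.3 / [2.24 × (84.9 − 61.1)] = 29.062 kg/s

ṁ_c = 29.1 kg/s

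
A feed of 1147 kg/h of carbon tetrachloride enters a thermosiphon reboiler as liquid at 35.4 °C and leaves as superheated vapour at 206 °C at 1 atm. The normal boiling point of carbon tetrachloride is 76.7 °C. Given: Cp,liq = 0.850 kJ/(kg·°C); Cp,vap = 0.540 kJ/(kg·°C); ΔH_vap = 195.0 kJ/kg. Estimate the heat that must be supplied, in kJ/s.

liquid 35.4→76.7 °C: 35.105 kJ/kg
vaporisation at 76.7 °C: 195 kJ/kg
vapour 76.7→206 °C: 69.822 kJ/kg
Δh = 35.105 + 195 + 69.822 = 299.93 kJ/kg
Q = ṁ·Δh = 1147 kg/h × 299.93 kJ/kg = 344020 kJ/h
|Q| = 95.56 kW

Q = 95.6 kJ/s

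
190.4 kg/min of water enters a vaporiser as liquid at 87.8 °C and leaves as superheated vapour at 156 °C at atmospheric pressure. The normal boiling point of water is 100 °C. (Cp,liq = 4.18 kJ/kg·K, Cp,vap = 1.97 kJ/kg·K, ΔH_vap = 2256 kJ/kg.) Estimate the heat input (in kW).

liquid 87.8→100 °C: 50.996 kJ/kg
vaporisation at 100 °C: 2256 kJ/kg
vapour 100→156 °C: 110.32 kJ/kg
Δh = 50.996 + 2256 + 110.32 = 2417.3 kJ/kg
Q = ṁ·Δh = 190.4 kg/min × 2417.3 kJ/kg = 460260 kJ/min
|Q| = 7670.9 kW

Q = 7670 kW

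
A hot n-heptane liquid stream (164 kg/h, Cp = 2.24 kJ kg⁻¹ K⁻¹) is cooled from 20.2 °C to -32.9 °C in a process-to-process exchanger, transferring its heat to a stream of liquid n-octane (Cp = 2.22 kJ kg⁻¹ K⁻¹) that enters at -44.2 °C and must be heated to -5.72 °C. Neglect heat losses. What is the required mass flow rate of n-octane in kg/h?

Heat released by hot stream: Q = 164 × 2.24 × (20.2 − -32.9) = 19507 kJ/h
Energy balance on cold side (adiabatic exchanger): Q = ṁ_c·Cp_c·(T_c,out − T_c,in)
ṁ_c = 19507 / [2.22 × (-5.72 − -44.2)] = 228.35 kg/h

ṁ_c = 228 kg/h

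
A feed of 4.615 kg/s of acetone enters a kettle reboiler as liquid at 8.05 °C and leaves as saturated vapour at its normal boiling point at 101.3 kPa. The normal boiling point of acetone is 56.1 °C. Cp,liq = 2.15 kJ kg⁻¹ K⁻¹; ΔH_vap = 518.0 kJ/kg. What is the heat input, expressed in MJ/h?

Q = 10300 MJ/h

liquid 8.05→56.1 °C: 103.31 kJ/kg
vaporisation at 56.1 °C: 518 kJ/kg
Δh = 103.31 + 518 = 621.31 kJ/kg
Q = ṁ·Δh = 4.615 kg/s × 621.31 kJ/kg = 2867.3 kJ/s
|Q| = 2867.3 kW = 10322 MJ/h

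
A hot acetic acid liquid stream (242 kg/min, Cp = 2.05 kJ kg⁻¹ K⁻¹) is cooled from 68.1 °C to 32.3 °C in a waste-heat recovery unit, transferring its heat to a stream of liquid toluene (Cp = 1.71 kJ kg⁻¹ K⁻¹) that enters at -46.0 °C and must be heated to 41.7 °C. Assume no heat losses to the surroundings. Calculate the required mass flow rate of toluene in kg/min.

ṁ_c = 118 kg/min

Heat released by hot stream: Q = 242 × 2.05 × (68.1 − 32.3) = 17760 kJ/min
Energy balance on cold side (adiabatic exchanger): Q = ṁ_c·Cp_c·(T_c,out − T_c,in)
ṁ_c = 17760 / [1.71 × (41.7 − -46.0)] = 118.43 kg/min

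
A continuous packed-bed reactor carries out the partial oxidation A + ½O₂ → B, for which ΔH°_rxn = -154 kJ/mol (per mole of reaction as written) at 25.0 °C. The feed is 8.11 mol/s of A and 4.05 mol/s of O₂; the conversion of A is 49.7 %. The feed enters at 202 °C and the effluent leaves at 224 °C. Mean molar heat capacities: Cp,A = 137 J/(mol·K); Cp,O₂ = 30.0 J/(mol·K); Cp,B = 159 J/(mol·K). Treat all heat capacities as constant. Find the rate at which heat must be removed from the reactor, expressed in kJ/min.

Extent of reaction ξ = 0.497 × 8.11 = 4.0307 mol/s
Reaction term: ξ·ΔH°_rxn = 4.0307 × -154 = -620.72 kJ/s
Sensible, feed 202→25 °C: -218.16 kJ/s
Outlet flows (mol/s): A 4.0793, O₂ 2.0347, B 4.0307
Sensible, products 25→224 °C: 250.9 kJ/s
Q = ΔH = -587.99 kJ/s = -587.99 kW
Heat removed = 35280 kJ/min

Q_out = 35300 kJ/min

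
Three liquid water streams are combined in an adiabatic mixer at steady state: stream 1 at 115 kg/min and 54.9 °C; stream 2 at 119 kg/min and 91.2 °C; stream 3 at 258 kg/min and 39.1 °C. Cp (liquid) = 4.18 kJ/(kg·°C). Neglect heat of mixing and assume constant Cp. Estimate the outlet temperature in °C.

Energy balance with Q = 0: Σ ṁᵢCp,ᵢ(T_out − Tᵢ) = 0
T_out = Σ ṁᵢCp,ᵢTᵢ / Σ ṁᵢCp,ᵢ
      = 113920 / 2056.6 = 55.395 °C

T_out = 55.4 °C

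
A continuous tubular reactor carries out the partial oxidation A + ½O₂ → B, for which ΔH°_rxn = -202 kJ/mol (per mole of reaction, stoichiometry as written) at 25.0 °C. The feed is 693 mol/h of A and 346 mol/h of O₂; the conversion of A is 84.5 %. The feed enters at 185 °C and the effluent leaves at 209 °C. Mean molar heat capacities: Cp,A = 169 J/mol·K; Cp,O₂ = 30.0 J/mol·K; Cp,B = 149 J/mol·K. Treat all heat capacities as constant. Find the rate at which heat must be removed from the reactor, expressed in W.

Extent of reaction ξ = 0.845 × 693 = 585.59 mol/h
Reaction term: ξ·ΔH°_rxn = 585.59 × -202 = -118290 kJ/h
Sensible, feed 185→25 °C: -20400 kJ/h
Outlet flows (mol/h): A 107.41, O₂ 53.207, B 585.59
Sensible, products 25→209 °C: 19688 kJ/h
Q = ΔH = -119000 kJ/h = -33.055 kW
Heat removed = 33055 W

Q_out = 33100 W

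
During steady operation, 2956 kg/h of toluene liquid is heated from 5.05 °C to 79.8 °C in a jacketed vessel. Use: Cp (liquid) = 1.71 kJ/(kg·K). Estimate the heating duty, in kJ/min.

Q = ṁ·Cp·ΔT = 2956 × 1.71 × (79.8 − 5.05) = 377840 kJ/h
Converting: 377840 / 3600 s = 104.96 kW
Heating duty = 6297.4 kJ/min

Q = 6300 kJ/min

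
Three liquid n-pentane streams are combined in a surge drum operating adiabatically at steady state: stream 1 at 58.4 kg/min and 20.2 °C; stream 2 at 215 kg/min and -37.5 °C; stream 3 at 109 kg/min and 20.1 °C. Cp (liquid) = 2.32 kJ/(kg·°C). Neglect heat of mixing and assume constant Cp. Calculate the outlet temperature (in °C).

Energy balance with Q = 0: Σ ṁᵢCp,ᵢ(T_out − Tᵢ) = 0
T_out = Σ ṁᵢCp,ᵢTᵢ / Σ ṁᵢCp,ᵢ
      = -10885 / 887.17 = -12.27 °C

T_out = -12.3 °C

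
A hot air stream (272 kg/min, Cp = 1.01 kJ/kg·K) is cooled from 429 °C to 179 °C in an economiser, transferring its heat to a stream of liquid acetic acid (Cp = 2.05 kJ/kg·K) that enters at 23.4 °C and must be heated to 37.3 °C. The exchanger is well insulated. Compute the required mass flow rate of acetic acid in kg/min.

ṁ_c = 2410 kg/min

Heat released by hot stream: Q = 272 × 1.01 × (429 − 179) = 68680 kJ/min
Energy balance on cold side (adiabatic exchanger): Q = ṁ_c·Cp_c·(T_c,out − T_c,in)
ṁ_c = 68680 / [2.05 × (37.3 − 23.4)] = 2410.2 kg/min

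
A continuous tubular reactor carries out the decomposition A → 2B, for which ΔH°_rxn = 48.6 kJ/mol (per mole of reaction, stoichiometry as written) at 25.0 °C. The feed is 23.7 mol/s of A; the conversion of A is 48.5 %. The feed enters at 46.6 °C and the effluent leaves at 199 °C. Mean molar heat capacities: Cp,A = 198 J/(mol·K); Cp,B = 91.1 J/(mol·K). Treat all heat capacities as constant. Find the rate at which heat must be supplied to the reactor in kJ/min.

Extent of reaction ξ = 0.485 × 23.7 = 11.494 mol/s
Reaction term: ξ·ΔH°_rxn = 11.494 × 48.6 = 558.63 kJ/s
Sensible, feed 46.6→25 °C: -101.36 kJ/s
Outlet flows (mol/s): A 12.206, B 22.989
Sensible, products 25→199 °C: 784.91 kJ/s
Q = ΔH = 1242.2 kJ/s = 1242.2 kW
Heat supplied = 74531 kJ/min

Q_in = 74500 kJ/min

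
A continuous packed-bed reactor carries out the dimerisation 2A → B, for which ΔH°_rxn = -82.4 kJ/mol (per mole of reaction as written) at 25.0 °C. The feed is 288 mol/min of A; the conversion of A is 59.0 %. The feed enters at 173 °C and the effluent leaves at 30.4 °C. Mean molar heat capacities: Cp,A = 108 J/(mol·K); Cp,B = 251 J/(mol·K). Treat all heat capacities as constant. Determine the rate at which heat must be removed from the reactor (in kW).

Q_out = 190 kW

Extent of reaction ξ = 0.590 × 288 / 2 = 84.96 mol/min
Reaction term: ξ·ΔH°_rxn = 84.96 × -82.4 = -7000.7 kJ/min
Sensible, feed 173→25 °C: -4603.4 kJ/min
Outlet flows (mol/min): A 118.08, B 84.96
Sensible, products 25→30.4 °C: 184.02 kJ/min
Q = ΔH = -11420 kJ/min = -190.33 kW
Heat removed = 190.33 kW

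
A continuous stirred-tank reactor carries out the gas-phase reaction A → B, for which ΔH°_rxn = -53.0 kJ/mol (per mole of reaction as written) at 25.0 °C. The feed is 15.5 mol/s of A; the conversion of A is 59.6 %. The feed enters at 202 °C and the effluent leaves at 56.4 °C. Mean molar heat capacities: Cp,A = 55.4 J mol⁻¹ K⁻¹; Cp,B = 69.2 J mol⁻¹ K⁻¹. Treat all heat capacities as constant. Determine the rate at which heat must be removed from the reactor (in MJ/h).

Q_out = 2200 MJ/h

Extent of reaction ξ = 0.596 × 15.5 = 9.238 mol/s
Reaction term: ξ·ΔH°_rxn = 9.238 × -53.0 = -489.61 kJ/s
Sensible, feed 202→25 °C: -151.99 kJ/s
Outlet flows (mol/s): A 6.262, B 9.238
Sensible, products 25→56.4 °C: 30.966 kJ/s
Q = ΔH = -610.64 kJ/s = -610.64 kW
Heat removed = 2198.3 MJ/h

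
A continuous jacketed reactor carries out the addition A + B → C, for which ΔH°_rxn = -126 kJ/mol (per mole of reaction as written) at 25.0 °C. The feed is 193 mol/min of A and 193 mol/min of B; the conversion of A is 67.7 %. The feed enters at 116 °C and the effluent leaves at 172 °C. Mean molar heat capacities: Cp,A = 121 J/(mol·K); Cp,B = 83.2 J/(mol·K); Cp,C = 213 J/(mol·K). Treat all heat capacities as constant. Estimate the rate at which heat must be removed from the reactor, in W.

Q_out = 235000 W

Extent of reaction ξ = 0.677 × 193 = 130.66 mol/min
Reaction term: ξ·ΔH°_rxn = 130.66 × -126 = -16463 kJ/min
Sensible, feed 116→25 °C: -3586.4 kJ/min
Outlet flows (mol/min): A 62.339, B 62.339, C 130.66
Sensible, products 25→172 °C: 5962.4 kJ/min
Q = ΔH = -14087 kJ/min = -234.79 kW
Heat removed = 234790 W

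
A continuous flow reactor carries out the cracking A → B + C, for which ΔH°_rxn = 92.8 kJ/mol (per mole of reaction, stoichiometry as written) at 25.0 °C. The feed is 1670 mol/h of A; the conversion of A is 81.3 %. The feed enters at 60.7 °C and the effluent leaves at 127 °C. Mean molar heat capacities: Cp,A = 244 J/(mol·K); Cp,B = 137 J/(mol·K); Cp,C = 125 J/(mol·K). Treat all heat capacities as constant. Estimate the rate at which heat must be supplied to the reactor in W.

Q_in = 43200 W

Extent of reaction ξ = 0.813 × 1670 = 1357.7 mol/h
Reaction term: ξ·ΔH°_rxn = 1357.7 × 92.8 = 126000 kJ/h
Sensible, feed 60.7→25 °C: -14547 kJ/h
Outlet flows (mol/h): A 312.29, B 1357.7, C 1357.7
Sensible, products 25→127 °C: 44056 kJ/h
Q = ΔH = 155500 kJ/h = 43.196 kW
Heat supplied = 43196 W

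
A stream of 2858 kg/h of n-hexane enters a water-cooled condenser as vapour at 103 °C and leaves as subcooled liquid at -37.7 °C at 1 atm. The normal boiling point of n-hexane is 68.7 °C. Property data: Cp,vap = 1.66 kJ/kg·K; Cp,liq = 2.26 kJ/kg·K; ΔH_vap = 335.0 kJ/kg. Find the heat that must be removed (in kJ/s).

vapour 103→68.7 °C: -56.938 kJ/kg
condensation at 68.7 °C: -335 kJ/kg
liquid 68.7→-37.7 °C: -240.46 kJ/kg
Δh = -56.938 + -335 + -240.46 = -632.4 kJ/kg
Q = ṁ·Δh = 2858 kg/h × -632.4 kJ/kg = -1.8074e+06 kJ/h
|Q| = 502.06 kW

Q_c = 502 kJ/s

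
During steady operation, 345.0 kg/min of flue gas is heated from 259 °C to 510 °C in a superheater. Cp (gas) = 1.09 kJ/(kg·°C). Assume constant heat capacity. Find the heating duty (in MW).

Q = ṁ·Cp·ΔT = 345.0 × 1.09 × (510 − 259) = 94389 kJ/min
Converting: 94389 / 60 s = 1573.1 kW
Heating duty = 1.5731 MW

Q = 1.57 MW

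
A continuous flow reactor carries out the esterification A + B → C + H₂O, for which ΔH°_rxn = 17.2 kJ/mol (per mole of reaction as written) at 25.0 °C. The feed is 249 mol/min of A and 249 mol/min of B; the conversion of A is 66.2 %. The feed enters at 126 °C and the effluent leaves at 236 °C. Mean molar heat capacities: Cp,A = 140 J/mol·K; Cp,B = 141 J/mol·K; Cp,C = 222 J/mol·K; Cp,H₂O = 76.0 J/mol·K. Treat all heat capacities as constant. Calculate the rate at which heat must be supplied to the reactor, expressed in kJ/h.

Q_in = 667000 kJ/h

Extent of reaction ξ = 0.662 × 249 = 164.84 mol/min
Reaction term: ξ·ΔH°_rxn = 164.84 × 17.2 = 2835.2 kJ/min
Sensible, feed 126→25 °C: -7066.9 kJ/min
Outlet flows (mol/min): A 84.162, B 84.162, C 164.84, H₂O 164.84
Sensible, products 25→236 °C: 15355 kJ/min
Q = ΔH = 11123 kJ/min = 185.38 kW
Heat supplied = 667380 kJ/h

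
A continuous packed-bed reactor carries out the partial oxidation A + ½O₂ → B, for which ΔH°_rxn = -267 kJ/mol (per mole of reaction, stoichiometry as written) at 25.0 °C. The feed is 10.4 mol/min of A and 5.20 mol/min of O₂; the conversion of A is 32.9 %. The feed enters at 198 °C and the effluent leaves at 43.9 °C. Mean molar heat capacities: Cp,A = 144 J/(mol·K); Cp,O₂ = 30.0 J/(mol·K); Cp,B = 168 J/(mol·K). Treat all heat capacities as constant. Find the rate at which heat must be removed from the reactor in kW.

Q_out = 19.5 kW

Extent of reaction ξ = 0.329 × 10.4 = 3.4216 mol/min
Reaction term: ξ·ΔH°_rxn = 3.4216 × -267 = -913.57 kJ/min
Sensible, feed 198→25 °C: -286.07 kJ/min
Outlet flows (mol/min): A 6.9784, O₂ 3.4892, B 3.4216
Sensible, products 25→43.9 °C: 31.835 kJ/min
Q = ΔH = -1167.8 kJ/min = -19.463 kW
Heat removed = 19.463 kW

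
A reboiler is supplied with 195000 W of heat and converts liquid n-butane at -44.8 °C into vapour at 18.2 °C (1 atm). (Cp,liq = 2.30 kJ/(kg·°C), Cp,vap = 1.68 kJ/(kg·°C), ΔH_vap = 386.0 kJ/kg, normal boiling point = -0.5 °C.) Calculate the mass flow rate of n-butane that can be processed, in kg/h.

Δh = 2.30×(-0.5−-44.8) + 386.0 + 1.68×(18.2−-0.5) = 519.31 kJ/kg
Q = 195000 W = 195 kJ/s = 702000 kJ/h
ṁ = Q/Δh = 702000 / 519.31 = 1351.8 kg/h

ṁ = 1350 kg/h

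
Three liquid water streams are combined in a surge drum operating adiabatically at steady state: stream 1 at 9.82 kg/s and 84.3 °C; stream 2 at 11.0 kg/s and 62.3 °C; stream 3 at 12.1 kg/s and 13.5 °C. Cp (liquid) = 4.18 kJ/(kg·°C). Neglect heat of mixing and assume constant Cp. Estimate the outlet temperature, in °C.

No heat crosses the boundary, so H_out = H_in.
Σ ṁᵢCp,ᵢTᵢ = 9.82×4.18×84.3 + 11.0×4.18×62.3 + 12.1×4.18×13.5 = 7007.7
Σ ṁᵢCp,ᵢ = 9.82×4.18 + 11.0×4.18 + 12.1×4.18 = 137.61
T_out = 7007.7 / 137.61 = 50.926 °C

T_out = 50.9 °C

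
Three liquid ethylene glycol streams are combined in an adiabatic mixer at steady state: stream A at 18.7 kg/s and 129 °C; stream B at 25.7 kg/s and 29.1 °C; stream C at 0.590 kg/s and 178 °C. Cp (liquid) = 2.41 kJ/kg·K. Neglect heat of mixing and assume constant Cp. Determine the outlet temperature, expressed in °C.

T_out = 72.6 °C

No heat crosses the boundary, so H_out = H_in.
T_out = Σ ṁᵢCp,ᵢTᵢ / Σ ṁᵢCp,ᵢ
      = 7869.1 / 108.43 = 72.576 °C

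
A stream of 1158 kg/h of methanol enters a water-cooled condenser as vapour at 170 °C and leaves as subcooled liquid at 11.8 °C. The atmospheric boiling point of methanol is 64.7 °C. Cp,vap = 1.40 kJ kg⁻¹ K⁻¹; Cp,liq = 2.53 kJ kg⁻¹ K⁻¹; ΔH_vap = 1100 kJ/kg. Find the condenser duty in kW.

vapour 170→64.7 °C: -147.42 kJ/kg
condensation at 64.7 °C: -1100 kJ/kg
liquid 64.7→11.8 °C: -133.84 kJ/kg
Δh = -147.42 + -1100 + -133.84 = -1381.3 kJ/kg
Q = ṁ·Δh = 1158 kg/h × -1381.3 kJ/kg = -1.5995e+06 kJ/h
|Q| = 444.3 kW

Q_c = 444 kW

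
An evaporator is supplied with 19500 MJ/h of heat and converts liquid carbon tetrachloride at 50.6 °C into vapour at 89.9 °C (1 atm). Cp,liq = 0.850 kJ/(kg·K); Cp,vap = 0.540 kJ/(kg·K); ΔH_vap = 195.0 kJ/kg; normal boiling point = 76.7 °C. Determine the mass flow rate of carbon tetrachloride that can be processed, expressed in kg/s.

Δh = 0.850×(76.7−50.6) + 195.0 + 0.540×(89.9−76.7) = 224.31 kJ/kg
Q = 19500 MJ/h = 5416.7 kJ/s = 5416.7 kJ/s
ṁ = Q/Δh = 5416.7 / 224.31 = 24.148 kg/s

ṁ = 24.1 kg/s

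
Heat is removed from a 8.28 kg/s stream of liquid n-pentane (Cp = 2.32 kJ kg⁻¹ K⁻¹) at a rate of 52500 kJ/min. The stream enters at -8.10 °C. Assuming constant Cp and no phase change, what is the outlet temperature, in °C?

T_out = -53.7 °C

Q = 52500 kJ/min = 875 kJ/s
ΔT = Q/(ṁ·Cp) = 875/(8.28×2.32) = 45.55 K
T_out = -8.10 − 45.55 = -53.65 °C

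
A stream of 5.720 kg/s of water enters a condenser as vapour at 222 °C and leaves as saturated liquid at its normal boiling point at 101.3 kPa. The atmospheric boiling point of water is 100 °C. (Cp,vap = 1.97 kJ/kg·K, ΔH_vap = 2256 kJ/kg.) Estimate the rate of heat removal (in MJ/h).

Q_c = 51400 MJ/h

vapour 222→100 °C: -240.34 kJ/kg
condensation at 100 °C: -2256 kJ/kg
Δh = -240.34 + -2256 = -2496.3 kJ/kg
Q = ṁ·Δh = 5.720 kg/s × -2496.3 kJ/kg = -14279 kJ/s
|Q| = 14279 kW = 51405 MJ/h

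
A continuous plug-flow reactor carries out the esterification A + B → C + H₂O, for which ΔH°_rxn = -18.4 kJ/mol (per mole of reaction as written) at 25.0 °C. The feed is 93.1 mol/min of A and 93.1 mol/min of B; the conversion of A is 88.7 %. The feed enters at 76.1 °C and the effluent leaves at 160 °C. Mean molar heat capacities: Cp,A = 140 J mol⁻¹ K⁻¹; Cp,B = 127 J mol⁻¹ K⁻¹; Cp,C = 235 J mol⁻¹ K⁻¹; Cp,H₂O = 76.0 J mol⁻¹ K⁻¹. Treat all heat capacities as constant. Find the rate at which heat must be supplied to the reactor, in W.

Extent of reaction ξ = 0.887 × 93.1 = 82.58 mol/min
Reaction term: ξ·ΔH°_rxn = 82.58 × -18.4 = -1519.5 kJ/min
Sensible, feed 76.1→25 °C: -1270.2 kJ/min
Outlet flows (mol/min): A 10.52, B 10.52, C 82.58, H₂O 82.58
Sensible, products 25→160 °C: 3846.3 kJ/min
Q = ΔH = 1056.6 kJ/min = 17.61 kW
Heat supplied = 17610 W

Q_in = 17600 W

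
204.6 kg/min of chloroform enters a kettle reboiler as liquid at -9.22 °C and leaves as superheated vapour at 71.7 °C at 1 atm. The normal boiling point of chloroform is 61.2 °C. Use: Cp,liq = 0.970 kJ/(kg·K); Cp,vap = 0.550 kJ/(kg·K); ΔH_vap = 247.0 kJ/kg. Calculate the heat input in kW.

liquid -9.22→61.2 °C: 68.307 kJ/kg
vaporisation at 61.2 °C: 247 kJ/kg
vapour 61.2→71.7 °C: 5.775 kJ/kg
Δh = 68.307 + 247 + 5.775 = 321.08 kJ/kg
Q = ṁ·Δh = 204.6 kg/min × 321.08 kJ/kg = 65693 kJ/min
|Q| = 1094.9 kW

Q = 1090 kW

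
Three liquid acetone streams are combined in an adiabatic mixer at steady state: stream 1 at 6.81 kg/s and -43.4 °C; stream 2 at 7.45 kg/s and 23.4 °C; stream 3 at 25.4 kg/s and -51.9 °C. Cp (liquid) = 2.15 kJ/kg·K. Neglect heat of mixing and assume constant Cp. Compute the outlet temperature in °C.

Adiabatic, steady state ⇒ Σ ṁᵢCp,ᵢ(T_out − Tᵢ) = 0
Σ ṁᵢCp,ᵢTᵢ = 6.81×2.15×-43.4 + 7.45×2.15×23.4 + 25.4×2.15×-51.9 = -3094.9
Σ ṁᵢCp,ᵢ = 6.81×2.15 + 7.45×2.15 + 25.4×2.15 = 85.269
T_out = -3094.9 / 85.269 = -36.296 °C

T_out = -36.3 °C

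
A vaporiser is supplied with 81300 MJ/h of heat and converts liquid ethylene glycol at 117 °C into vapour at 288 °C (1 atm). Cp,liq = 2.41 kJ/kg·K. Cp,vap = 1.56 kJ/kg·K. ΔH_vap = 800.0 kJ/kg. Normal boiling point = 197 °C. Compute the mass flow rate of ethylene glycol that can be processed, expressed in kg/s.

ṁ = 19.9 kg/s

Δh = 2.41×(197−117) + 800.0 + 1.56×(288−197) = 1134.8 kJ/kg
Q = 81300 MJ/h = 22583 kJ/s = 22583 kJ/s
ṁ = Q/Δh = 22583 / 1134.8 = 19.901 kg/s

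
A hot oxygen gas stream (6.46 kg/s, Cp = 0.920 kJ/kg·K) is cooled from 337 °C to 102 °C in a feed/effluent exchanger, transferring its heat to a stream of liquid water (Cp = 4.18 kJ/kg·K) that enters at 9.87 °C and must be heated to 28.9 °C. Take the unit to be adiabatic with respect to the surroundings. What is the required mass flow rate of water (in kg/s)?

ṁ_c = 17.6 kg/s

Heat released by hot stream: Q = 6.46 × 0.920 × (337 − 102) = 1396.7 kJ/s
Energy balance on cold side (adiabatic exchanger): Q = ṁ_c·Cp_c·(T_c,out − T_c,in)
ṁ_c = 1396.7 / [4.18 × (28.9 − 9.87)] = 17.558 kg/s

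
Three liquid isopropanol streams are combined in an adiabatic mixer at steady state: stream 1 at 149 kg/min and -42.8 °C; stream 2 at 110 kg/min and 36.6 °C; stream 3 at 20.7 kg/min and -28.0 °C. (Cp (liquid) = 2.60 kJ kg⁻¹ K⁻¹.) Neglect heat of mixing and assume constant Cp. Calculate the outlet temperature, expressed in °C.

No heat crosses the boundary, so H_out = H_in.
Σ ṁᵢCp,ᵢTᵢ = 149×2.60×-42.8 + 110×2.60×36.6 + 20.7×2.60×-28.0 = -7620.1
Σ ṁᵢCp,ᵢ = 149×2.60 + 110×2.60 + 20.7×2.60 = 727.22
T_out = -7620.1 / 727.22 = -10.478 °C

T_out = -10.5 °C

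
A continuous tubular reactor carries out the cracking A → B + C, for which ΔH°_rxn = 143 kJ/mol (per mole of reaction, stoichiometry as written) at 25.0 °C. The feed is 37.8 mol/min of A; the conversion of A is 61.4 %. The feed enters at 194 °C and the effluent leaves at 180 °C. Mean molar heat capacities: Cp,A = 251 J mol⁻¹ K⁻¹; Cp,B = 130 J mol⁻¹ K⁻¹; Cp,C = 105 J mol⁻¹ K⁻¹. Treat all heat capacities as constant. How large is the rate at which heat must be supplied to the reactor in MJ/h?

Q_in = 188 MJ/h

Extent of reaction ξ = 0.614 × 37.8 = 23.209 mol/min
Reaction term: ξ·ΔH°_rxn = 23.209 × 143 = 3318.9 kJ/min
Sensible, feed 194→25 °C: -1603.4 kJ/min
Outlet flows (mol/min): A 14.591, B 23.209, C 23.209
Sensible, products 25→180 °C: 1413.1 kJ/min
Q = ΔH = 3128.5 kJ/min = 52.142 kW
Heat supplied = 187.71 MJ/h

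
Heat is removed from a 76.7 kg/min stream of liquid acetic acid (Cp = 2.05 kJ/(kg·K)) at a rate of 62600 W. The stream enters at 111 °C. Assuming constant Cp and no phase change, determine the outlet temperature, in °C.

Q = 62600 W = 3756 kJ/min
ΔT = Q/(ṁ·Cp) = 3756/(76.7×2.05) = 23.888 K
T_out = 111 − 23.888 = 87.112 °C

T_out = 87.1 °C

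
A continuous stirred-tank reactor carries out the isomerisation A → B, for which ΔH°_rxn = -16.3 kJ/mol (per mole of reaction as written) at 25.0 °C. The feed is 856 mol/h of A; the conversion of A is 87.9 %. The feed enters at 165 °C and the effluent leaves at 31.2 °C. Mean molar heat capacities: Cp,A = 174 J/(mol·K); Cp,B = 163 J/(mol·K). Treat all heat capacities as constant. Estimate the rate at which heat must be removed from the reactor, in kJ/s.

Extent of reaction ξ = 0.879 × 856 = 752.42 mol/h
Reaction term: ξ·ΔH°_rxn = 752.42 × -16.3 = -12265 kJ/h
Sensible, feed 165→25 °C: -20852 kJ/h
Outlet flows (mol/h): A 103.58, B 752.42
Sensible, products 25→31.2 °C: 872.14 kJ/h
Q = ΔH = -32245 kJ/h = -8.9568 kW
Heat removed = 8.9568 kJ/s

Q_out = 8.96 kJ/s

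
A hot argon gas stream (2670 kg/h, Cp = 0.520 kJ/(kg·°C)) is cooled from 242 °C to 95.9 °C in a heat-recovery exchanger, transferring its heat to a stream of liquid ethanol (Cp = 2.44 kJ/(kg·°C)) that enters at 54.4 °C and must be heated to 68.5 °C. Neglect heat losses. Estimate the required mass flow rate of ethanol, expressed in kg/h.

Heat released by hot stream: Q = 2670 × 0.520 × (242 − 95.9) = 202850 kJ/h
Energy balance on cold side (adiabatic exchanger): Q = ṁ_c·Cp_c·(T_c,out − T_c,in)
ṁ_c = 202850 / [2.44 × (68.5 − 54.4)] = 5896 kg/h

ṁ_c = 5900 kg/h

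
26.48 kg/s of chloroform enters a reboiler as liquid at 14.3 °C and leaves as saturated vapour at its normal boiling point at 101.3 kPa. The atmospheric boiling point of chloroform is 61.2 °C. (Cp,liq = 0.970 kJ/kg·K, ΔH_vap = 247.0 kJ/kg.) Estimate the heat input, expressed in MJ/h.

Q = 27900 MJ/h

liquid 14.3→61.2 °C: 45.493 kJ/kg
vaporisation at 61.2 °C: 247 kJ/kg
Δh = 45.493 + 247 = 292.49 kJ/kg
Q = ṁ·Δh = 26.48 kg/s × 292.49 kJ/kg = 7745.2 kJ/s
|Q| = 7745.2 kW = 27883 MJ/h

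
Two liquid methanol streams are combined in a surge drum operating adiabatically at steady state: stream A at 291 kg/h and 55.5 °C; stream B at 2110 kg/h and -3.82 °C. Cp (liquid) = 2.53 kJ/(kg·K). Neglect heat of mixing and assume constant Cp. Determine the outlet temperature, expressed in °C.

No heat crosses the boundary, so H_out = H_in.
Σ ṁᵢCp,ᵢTᵢ = 291×2.53×55.5 + 2110×2.53×-3.82 = 20468
Σ ṁᵢCp,ᵢ = 291×2.53 + 2110×2.53 = 6074.5
T_out = 20468 / 6074.5 = 3.3696 °C

T_out = 3.37 °C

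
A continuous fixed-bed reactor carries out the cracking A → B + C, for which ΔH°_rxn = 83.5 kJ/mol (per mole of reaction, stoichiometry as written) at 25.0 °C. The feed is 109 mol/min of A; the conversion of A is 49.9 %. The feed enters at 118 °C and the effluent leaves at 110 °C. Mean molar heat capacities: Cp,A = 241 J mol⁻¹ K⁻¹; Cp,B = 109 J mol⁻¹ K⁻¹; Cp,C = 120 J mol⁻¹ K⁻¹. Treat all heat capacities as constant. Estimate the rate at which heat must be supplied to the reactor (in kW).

Extent of reaction ξ = 0.499 × 109 = 54.391 mol/min
Reaction term: ξ·ΔH°_rxn = 54.391 × 83.5 = 4541.6 kJ/min
Sensible, feed 118→25 °C: -2443 kJ/min
Outlet flows (mol/min): A 54.609, B 54.391, C 54.391
Sensible, products 25→110 °C: 2177.4 kJ/min
Q = ΔH = 4276 kJ/min = 71.267 kW
Heat supplied = 71.267 kW

Q_in = 71.3 kW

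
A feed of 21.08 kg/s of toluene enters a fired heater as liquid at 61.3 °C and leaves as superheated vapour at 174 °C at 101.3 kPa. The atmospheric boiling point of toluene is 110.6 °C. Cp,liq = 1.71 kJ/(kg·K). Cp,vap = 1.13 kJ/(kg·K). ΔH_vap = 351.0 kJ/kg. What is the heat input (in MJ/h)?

liquid 61.3→110.6 °C: 84.303 kJ/kg
vaporisation at 110.6 °C: 351 kJ/kg
vapour 110.6→174 °C: 71.642 kJ/kg
Δh = 84.303 + 351 + 71.642 = 506.94 kJ/kg
Q = ṁ·Δh = 21.08 kg/s × 506.94 kJ/kg = 10686 kJ/s
|Q| = 10686 kW = 38471 MJ/h

Q = 38500 MJ/h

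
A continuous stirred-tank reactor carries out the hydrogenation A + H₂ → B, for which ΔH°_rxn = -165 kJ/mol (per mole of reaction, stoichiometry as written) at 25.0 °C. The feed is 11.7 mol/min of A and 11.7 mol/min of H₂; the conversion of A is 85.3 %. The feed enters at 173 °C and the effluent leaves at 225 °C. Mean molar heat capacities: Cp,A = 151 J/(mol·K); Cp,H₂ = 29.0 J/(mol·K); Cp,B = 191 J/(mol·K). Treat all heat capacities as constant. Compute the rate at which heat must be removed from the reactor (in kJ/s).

Extent of reaction ξ = 0.853 × 11.7 = 9.9801 mol/min
Reaction term: ξ·ΔH°_rxn = 9.9801 × -165 = -1646.7 kJ/min
Sensible, feed 173→25 °C: -311.69 kJ/min
Outlet flows (mol/min): A 1.7199, H₂ 1.7199, B 9.9801
Sensible, products 25→225 °C: 443.16 kJ/min
Q = ΔH = -1515.2 kJ/min = -25.254 kW
Heat removed = 25.254 kJ/s

Q_out = 25.3 kJ/s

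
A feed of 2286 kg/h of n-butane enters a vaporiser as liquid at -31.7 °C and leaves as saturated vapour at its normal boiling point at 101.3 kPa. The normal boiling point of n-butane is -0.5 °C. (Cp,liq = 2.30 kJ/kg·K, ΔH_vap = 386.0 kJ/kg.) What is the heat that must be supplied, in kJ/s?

liquid -31.7→-0.5 °C: 71.76 kJ/kg
vaporisation at -0.5 °C: 386 kJ/kg
Δh = 71.76 + 386 = 457.76 kJ/kg
Q = ṁ·Δh = 2286 kg/h × 457.76 kJ/kg = 1.0464e+06 kJ/h
|Q| = 290.68 kW

Q = 291 kJ/s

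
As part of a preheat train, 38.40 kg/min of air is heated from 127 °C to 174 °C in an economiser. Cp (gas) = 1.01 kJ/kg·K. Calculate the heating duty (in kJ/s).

Q = 30.4 kJ/s

Q = ṁ·Cp·ΔT = 38.40 × 1.01 × (174 − 127) = 1822.8 kJ/min
Converting: 1822.8 / 60 s = 30.381 kW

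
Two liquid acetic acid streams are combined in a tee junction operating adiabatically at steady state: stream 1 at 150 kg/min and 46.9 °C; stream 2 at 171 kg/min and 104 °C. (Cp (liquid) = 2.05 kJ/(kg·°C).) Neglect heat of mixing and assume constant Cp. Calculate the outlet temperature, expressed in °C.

T_out = 77.3 °C

Energy balance with Q = 0: Σ ṁᵢCp,ᵢ(T_out − Tᵢ) = 0
T_out = Σ ṁᵢCp,ᵢTᵢ / Σ ṁᵢCp,ᵢ
      = 50879 / 658.05 = 77.318 °C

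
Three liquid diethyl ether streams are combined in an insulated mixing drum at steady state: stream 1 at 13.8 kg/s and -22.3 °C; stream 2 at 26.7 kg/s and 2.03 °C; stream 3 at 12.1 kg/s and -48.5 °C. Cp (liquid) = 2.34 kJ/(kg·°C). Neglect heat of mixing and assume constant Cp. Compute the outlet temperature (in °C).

T_out = -16.0 °C

Adiabatic, steady state ⇒ Σ ṁᵢCp,ᵢ(T_out − Tᵢ) = 0
Σ ṁᵢCp,ᵢTᵢ = 13.8×2.34×-22.3 + 26.7×2.34×2.03 + 12.1×2.34×-48.5 = -1966.5
Σ ṁᵢCp,ᵢ = 13.8×2.34 + 26.7×2.34 + 12.1×2.34 = 123.08
T_out = -1966.5 / 123.08 = -15.977 °C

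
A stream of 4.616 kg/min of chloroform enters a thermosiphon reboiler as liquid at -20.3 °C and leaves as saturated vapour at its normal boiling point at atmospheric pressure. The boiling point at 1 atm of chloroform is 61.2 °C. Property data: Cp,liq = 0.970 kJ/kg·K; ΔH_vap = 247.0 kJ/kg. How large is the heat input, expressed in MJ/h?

liquid -20.3→61.2 °C: 79.055 kJ/kg
vaporisation at 61.2 °C: 247 kJ/kg
Δh = 79.055 + 247 = 326.06 kJ/kg
Q = ṁ·Δh = 4.616 kg/min × 326.06 kJ/kg = 1505.1 kJ/min
|Q| = 25.084 kW = 90.304 MJ/h

Q = 90.3 MJ/h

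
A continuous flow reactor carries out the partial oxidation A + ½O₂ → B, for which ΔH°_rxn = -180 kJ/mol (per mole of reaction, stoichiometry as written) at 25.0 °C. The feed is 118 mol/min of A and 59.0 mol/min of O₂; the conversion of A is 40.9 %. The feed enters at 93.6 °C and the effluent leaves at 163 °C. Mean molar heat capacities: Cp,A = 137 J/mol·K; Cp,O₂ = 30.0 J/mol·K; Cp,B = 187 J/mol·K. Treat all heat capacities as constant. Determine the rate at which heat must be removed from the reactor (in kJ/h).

Extent of reaction ξ = 0.409 × 118 = 48.262 mol/min
Reaction term: ξ·ΔH°_rxn = 48.262 × -180 = -8687.2 kJ/min
Sensible, feed 93.6→25 °C: -1230.4 kJ/min
Outlet flows (mol/min): A 69.738, O₂ 34.869, B 48.262
Sensible, products 25→163 °C: 2708.3 kJ/min
Q = ΔH = -7209.3 kJ/min = -120.15 kW
Heat removed = 432560 kJ/h

Q_out = 433000 kJ/h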